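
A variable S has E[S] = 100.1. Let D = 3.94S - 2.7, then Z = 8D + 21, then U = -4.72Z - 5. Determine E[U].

E[U] = -14894.48544

E[D] = 3.94·100.1 + (-2.7) = 391.694.
E[Z] = 8·391.694 + 21 = 3154.552.
E[U] = (-4.72)·3154.552 + (-5) = -14894.48544.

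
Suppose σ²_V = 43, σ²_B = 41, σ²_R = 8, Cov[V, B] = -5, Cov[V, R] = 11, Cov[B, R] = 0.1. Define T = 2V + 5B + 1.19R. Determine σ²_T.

σ²_T = a²·σ²_V + b²·σ²_B + c²·σ²_R + 2ab·Cov[V, B] + 2ac·Cov[V, R] + 2bc·Cov[B, R], with a = 2, b = 5, c = 1.19.
= 172 + 1025 + 11.3288 + (-100) + 52.36 + 1.19
= 1161.8788.

σ²_T = 1161.8788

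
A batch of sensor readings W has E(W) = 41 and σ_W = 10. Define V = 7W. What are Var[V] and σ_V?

V = 7W is linear with a = 7, b = 0.
Var[W] = 10² = 100.
Var[V] = a²·Var[W] = 7²·100 = 4900.
σ_V = |a|·σ_W = |7|·10 = 70.

Var[V] = 4900, σ_V = 70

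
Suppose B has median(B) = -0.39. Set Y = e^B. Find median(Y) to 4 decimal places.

median(Y) = 0.6771

e^B is monotone on this domain, so median(Y) = exp(-0.39) ≈ 0.6771.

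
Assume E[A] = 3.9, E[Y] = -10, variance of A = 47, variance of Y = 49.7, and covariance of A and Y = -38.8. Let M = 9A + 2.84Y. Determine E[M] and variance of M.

E[M] = 9·E[A] + 2.84·E[Y] = 9·3.9 + 2.84·(-10) = 6.7.
variance of M = a²·variance of A + b²·variance of Y + 2ab·covariance of A and Y with a = 9, b = 2.84.
= 9²·47 + 2.84²·49.7 + 2·9·2.84·(-38.8)
= 3807 + 400.86032 + (-1983.456) = 2224.40432.

E[M] = 6.7, variance of M = 2224.40432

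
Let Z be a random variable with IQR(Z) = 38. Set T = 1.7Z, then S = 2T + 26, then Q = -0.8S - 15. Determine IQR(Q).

IQR(Q) = 103.36

IQR(T) = |1.7|·38 = 64.6.
IQR(S) = |2|·64.6 = 129.2.
IQR(Q) = |-0.8|·129.2 = 103.36.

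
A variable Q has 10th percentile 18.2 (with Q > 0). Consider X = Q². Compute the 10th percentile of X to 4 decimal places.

Q² is increasing, so P_{10}(X) = g(P_{10}(Q)) = 331.24.

10th percentile of X = 331.24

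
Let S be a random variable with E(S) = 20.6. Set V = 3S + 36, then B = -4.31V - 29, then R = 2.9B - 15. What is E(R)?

E(R) = -1321.5022

E(V) = 3·20.6 + 36 = 97.8.
E(B) = (-4.31)·97.8 + (-29) = -450.518.
E(R) = 2.9·(-450.518) + (-15) = -1321.5022.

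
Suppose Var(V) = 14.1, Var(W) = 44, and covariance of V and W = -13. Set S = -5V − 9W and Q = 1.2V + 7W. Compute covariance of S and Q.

covariance of S and Q = -2261.2

By bilinearity, covariance of S and Q = ac·Var(V) + bd·Var(W) + (ad+bc)·covariance of V and W, with a=-5, b=-9, c=1.2, d=7.
ac·Var(V) = (-5)·1.2·14.1 = -84.6
bd·Var(W) = (-9)·7·44 = -2772
(ad+bc)·covariance of V and W = (-45.8)·(-13) = 595.4
covariance of S and Q = -84.6 + (-2772) + 595.4 = -2261.2.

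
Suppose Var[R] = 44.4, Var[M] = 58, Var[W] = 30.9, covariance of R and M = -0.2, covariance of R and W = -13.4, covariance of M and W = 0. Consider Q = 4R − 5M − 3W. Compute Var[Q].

Var[Q] = 2768.1

Var[Q] = a²·Var[R] + b²·Var[M] + c²·Var[W] + 2ab·covariance of R and M + 2ac·covariance of R and W + 2bc·covariance of M and W, with a = 4, b = -5, c = -3.
= 710.4 + 1450 + 278.1 + 8 + 321.6 + 0
= 2768.1.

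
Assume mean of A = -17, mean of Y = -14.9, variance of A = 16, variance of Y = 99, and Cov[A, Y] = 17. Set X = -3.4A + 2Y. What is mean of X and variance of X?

mean of X = 28, variance of X = 349.76

mean of X = (-3.4)·mean of A + 2·mean of Y = (-3.4)·(-17) + 2·(-14.9) = 28.
variance of X = a²·variance of A + b²·variance of Y + 2ab·Cov[A, Y] with a = -3.4, b = 2.
= (-3.4)²·16 + 2²·99 + 2·(-3.4)·2·17
= 184.96 + 396 + (-231.2) = 349.76.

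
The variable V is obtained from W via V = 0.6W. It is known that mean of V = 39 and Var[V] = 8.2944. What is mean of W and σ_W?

mean of W = 65, σ_W = 4.8

From V = 0.6W: mean of V = a·mean of W + b, so mean of W = (mean of V − b)/a = (39 − 0)/0.6 = 65.
σ_V = √8.2944 = 2.88.
σ_V = |a|·σ_W, so σ_W = 2.88/|0.6| = 4.8.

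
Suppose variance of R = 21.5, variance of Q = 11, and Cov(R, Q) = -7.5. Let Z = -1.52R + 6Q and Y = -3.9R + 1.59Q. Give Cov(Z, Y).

Cov(Z, Y) = 426.018

By bilinearity, Cov(Z, Y) = ac·variance of R + bd·variance of Q + (ad+bc)·Cov(R, Q), with a=-1.52, b=6, c=-3.9, d=1.59.
ac·variance of R = (-1.52)·(-3.9)·21.5 = 127.452
bd·variance of Q = 6·1.59·11 = 104.94
(ad+bc)·Cov(R, Q) = (-25.8168)·(-7.5) = 193.626
Cov(Z, Y) = 127.452 + 104.94 + 193.626 = 426.018.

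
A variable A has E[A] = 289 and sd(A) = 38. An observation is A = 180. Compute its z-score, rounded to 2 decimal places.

z = -2.87

z = (A − E[A]) / sd(A) = (180 − 289) / 38 ≈ -2.87.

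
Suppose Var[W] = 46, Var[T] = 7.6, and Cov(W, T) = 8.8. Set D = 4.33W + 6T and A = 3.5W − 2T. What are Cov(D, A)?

Cov(D, A) = 714.522

By bilinearity, Cov(D, A) = ac·Var[W] + bd·Var[T] + (ad+bc)·Cov(W, T), with a=4.33, b=6, c=3.5, d=-2.
ac·Var[W] = 4.33·3.5·46 = 697.13
bd·Var[T] = 6·(-2)·7.6 = -91.2
(ad+bc)·Cov(W, T) = (12.34)·8.8 = 108.592
Cov(D, A) = 697.13 + (-91.2) + 108.592 = 714.522.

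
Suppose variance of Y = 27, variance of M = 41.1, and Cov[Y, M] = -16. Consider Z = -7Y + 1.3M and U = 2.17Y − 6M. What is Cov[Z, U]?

By bilinearity, Cov[Z, U] = ac·variance of Y + bd·variance of M + (ad+bc)·Cov[Y, M], with a=-7, b=1.3, c=2.17, d=-6.
ac·variance of Y = (-7)·2.17·27 = -410.13
bd·variance of M = 1.3·(-6)·41.1 = -320.58
(ad+bc)·Cov[Y, M] = (44.821)·(-16) = -717.136
Cov[Z, U] = -410.13 + (-320.58) + (-717.136) = -1447.846.

Cov[Z, U] = -1447.846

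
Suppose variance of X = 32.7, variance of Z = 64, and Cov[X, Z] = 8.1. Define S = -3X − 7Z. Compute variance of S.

variance of S = a²·variance of X + b²·variance of Z + 2ab·Cov[X, Z] with a = -3, b = -7.
= (-3)²·32.7 + (-7)²·64 + 2·(-3)·(-7)·8.1
= 294.3 + 3136 + 340.2 = 3770.5.

variance of S = 3770.5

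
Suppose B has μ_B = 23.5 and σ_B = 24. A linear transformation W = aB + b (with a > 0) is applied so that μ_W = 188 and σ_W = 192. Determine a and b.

σ_W = a·σ_B (a > 0), so a = 192/24 = 8.
μ_W = a·μ_B + b, so b = 188 − 8·23.5 = 0.

a = 8, b = 0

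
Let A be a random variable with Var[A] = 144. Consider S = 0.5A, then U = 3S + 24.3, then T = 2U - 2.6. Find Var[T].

Var[T] = 1296

Var[S] = 0.5²·144 = 36.
Var[U] = 3²·36 = 324.
Var[T] = 2²·324 = 1296.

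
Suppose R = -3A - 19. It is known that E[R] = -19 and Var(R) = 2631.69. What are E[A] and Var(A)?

E[A] = 0, Var(A) = 292.41

From R = -3A - 19: E[R] = a·E[A] + b, so E[A] = (E[R] − b)/a = (-19 − (-19))/(-3) = 0.
Var(R) = a²·Var(A), so Var(A) = 2631.69/(-3)² = 292.41.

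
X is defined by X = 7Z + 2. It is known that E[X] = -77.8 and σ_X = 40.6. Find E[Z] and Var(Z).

From X = 7Z + 2: E[X] = a·E[Z] + b, so E[Z] = (E[X] − b)/a = (-77.8 − 2)/7 = -11.4.
Var(X) = 40.6² = 1648.36.
Var(X) = a²·Var(Z), so Var(Z) = 1648.36/7² = 33.64.

E[Z] = -11.4, Var(Z) = 33.64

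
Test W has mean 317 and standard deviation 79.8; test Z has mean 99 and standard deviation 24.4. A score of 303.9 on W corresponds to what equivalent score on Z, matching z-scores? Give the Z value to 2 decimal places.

Z = 94.99

z = (303.9 − 317)/79.8 ≈ -0.1642.
Z = 99 + z·24.4 = 99 + (303.9 − 317)·24.4/79.8 ≈ 94.99.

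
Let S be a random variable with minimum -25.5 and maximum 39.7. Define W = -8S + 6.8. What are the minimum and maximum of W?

min(W) = -310.8, max(W) = 210.8

a = -8 < 0, so order reverses: min(W) = a·max(S)+b = (-8)·39.7 + 6.8 = -310.8; max(W) = a·min(S)+b = (-8)·(-25.5) + 6.8 = 210.8.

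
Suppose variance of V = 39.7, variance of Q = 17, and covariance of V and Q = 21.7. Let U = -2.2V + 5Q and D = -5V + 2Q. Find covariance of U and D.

By bilinearity, covariance of U and D = ac·variance of V + bd·variance of Q + (ad+bc)·covariance of V and Q, with a=-2.2, b=5, c=-5, d=2.
ac·variance of V = (-2.2)·(-5)·39.7 = 436.7
bd·variance of Q = 5·2·17 = 170
(ad+bc)·covariance of V and Q = (-29.4)·21.7 = -637.98
covariance of U and D = 436.7 + 170 + (-637.98) = -31.28.

covariance of U and D = -31.28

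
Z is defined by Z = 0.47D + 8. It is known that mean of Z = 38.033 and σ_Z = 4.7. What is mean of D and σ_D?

mean of D = 63.9, σ_D = 10

From Z = 0.47D + 8: mean of Z = a·mean of D + b, so mean of D = (mean of Z − b)/a = (38.033 − 8)/0.47 = 63.9.
σ_Z = |a|·σ_D, so σ_D = 4.7/|0.47| = 10.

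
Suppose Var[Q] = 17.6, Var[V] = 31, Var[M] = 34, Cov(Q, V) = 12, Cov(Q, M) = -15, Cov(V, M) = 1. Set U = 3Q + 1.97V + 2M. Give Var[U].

Var[U] = 384.4279

Var[U] = a²·Var[Q] + b²·Var[V] + c²·Var[M] + 2ab·Cov(Q, V) + 2ac·Cov(Q, M) + 2bc·Cov(V, M), with a = 3, b = 1.97, c = 2.
= 158.4 + 120.3079 + 136 + 141.84 + (-180) + 7.88
= 384.4279.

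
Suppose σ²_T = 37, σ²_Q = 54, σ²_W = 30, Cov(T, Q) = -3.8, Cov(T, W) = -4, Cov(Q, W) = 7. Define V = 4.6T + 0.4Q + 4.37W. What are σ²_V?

σ²_V = 1214.139

σ²_V = a²·σ²_T + b²·σ²_Q + c²·σ²_W + 2ab·Cov(T, Q) + 2ac·Cov(T, W) + 2bc·Cov(Q, W), with a = 4.6, b = 0.4, c = 4.37.
= 782.92 + 8.64 + 572.907 + (-13.984) + (-160.816) + 24.472
= 1214.139.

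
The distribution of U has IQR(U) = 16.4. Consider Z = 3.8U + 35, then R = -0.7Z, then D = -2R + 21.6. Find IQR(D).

IQR(D) = 87.248

IQR(Z) = |3.8|·16.4 = 62.32.
IQR(R) = |-0.7|·62.32 = 43.624.
IQR(D) = |-2|·43.624 = 87.248.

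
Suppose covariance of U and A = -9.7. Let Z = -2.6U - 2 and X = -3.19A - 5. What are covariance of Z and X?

covariance of Z and X = -80.4518

covariance of Z and X = a·c·covariance of U and A = (-2.6)·(-3.19)·(-9.7) = -80.4518. Additive constants drop out.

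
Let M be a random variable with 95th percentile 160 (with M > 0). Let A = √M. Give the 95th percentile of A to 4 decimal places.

95th percentile of A = 12.6491

√M is increasing, so P_{95}(A) = g(P_{95}(M)) ≈ 12.6491.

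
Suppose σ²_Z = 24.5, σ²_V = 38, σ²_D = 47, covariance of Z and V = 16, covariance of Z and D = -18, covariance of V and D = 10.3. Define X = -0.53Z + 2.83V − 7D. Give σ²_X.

σ²_X = 2024.57745

σ²_X = a²·σ²_Z + b²·σ²_V + c²·σ²_D + 2ab·covariance of Z and V + 2ac·covariance of Z and D + 2bc·covariance of V and D, with a = -0.53, b = 2.83, c = -7.
= 6.88205 + 304.3382 + 2303 + (-47.9968) + (-133.56) + (-408.086)
= 2024.57745.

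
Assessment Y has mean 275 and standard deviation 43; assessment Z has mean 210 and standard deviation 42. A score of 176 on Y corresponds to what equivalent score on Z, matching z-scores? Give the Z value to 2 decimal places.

z = (176 − 275)/43 ≈ -2.3023.
Z = 210 + z·42 = 210 + (176 − 275)·42/43 ≈ 113.30.

Z = 113.30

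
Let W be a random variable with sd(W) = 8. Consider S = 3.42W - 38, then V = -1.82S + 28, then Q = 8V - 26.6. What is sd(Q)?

sd(S) = |3.42|·8 = 27.36.
sd(V) = |-1.82|·27.36 = 49.7952.
sd(Q) = |8|·49.7952 = 398.3616.

sd(Q) = 398.3616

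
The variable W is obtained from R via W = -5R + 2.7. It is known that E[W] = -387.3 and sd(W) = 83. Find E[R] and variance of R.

From W = -5R + 2.7: E[W] = a·E[R] + b, so E[R] = (E[W] − b)/a = (-387.3 − 2.7)/(-5) = 78.
variance of W = 83² = 6889.
variance of W = a²·variance of R, so variance of R = 6889/(-5)² = 275.56.

E[R] = 78, variance of R = 275.56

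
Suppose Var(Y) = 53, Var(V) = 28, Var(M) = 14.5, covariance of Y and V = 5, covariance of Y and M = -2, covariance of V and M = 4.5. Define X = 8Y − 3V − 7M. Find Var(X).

Var(X) = a²·Var(Y) + b²·Var(V) + c²·Var(M) + 2ab·covariance of Y and V + 2ac·covariance of Y and M + 2bc·covariance of V and M, with a = 8, b = -3, c = -7.
= 3392 + 252 + 710.5 + (-240) + 224 + 189
= 4527.5.

Var(X) = 4527.5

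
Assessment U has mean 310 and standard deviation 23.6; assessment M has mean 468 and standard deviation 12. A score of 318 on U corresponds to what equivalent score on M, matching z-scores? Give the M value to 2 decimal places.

M = 472.07

z = (318 − 310)/23.6 ≈ 0.339.
M = 468 + z·12 = 468 + (318 − 310)·12/23.6 ≈ 472.07.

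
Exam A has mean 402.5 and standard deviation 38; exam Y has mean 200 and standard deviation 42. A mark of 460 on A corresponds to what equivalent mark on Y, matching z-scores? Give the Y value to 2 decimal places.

Y = 263.55

z = (460 − 402.5)/38 ≈ 1.5132.
Y = 200 + z·42 = 200 + (460 − 402.5)·42/38 ≈ 263.55.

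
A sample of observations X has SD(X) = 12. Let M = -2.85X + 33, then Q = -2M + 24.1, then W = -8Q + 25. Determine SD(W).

SD(M) = |-2.85|·12 = 34.2.
SD(Q) = |-2|·34.2 = 68.4.
SD(W) = |-8|·68.4 = 547.2.

SD(W) = 547.2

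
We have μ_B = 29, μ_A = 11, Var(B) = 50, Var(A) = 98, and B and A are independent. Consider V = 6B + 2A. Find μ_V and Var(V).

μ_V = 6·μ_B + 2·μ_A = 6·29 + 2·11 = 196.
Var(V) = a²·Var(B) + b²·Var(A) + 2ab·covariance of B and A with a = 6, b = 2.
Independence gives covariance of B and A = 0.
= 6²·50 + 2²·98 + 2·6·2·0
= 1800 + 392 + 0 = 2192.

μ_V = 196, Var(V) = 2192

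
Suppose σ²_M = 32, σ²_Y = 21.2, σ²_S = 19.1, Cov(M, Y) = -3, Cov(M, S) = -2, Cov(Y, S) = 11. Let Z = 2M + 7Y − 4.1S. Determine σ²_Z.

σ²_Z = 805.271

σ²_Z = a²·σ²_M + b²·σ²_Y + c²·σ²_S + 2ab·Cov(M, Y) + 2ac·Cov(M, S) + 2bc·Cov(Y, S), with a = 2, b = 7, c = -4.1.
= 128 + 1038.8 + 321.071 + (-84) + 32.8 + (-631.4)
= 805.271.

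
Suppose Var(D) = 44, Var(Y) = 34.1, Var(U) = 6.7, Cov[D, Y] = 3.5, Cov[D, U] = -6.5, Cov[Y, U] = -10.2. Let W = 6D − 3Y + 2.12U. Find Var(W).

Var(W) = a²·Var(D) + b²·Var(Y) + c²·Var(U) + 2ab·Cov[D, Y] + 2ac·Cov[D, U] + 2bc·Cov[Y, U], with a = 6, b = -3, c = 2.12.
= 1584 + 306.9 + 30.11248 + (-126) + (-165.36) + 129.744
= 1759.39648.

Var(W) = 1759.39648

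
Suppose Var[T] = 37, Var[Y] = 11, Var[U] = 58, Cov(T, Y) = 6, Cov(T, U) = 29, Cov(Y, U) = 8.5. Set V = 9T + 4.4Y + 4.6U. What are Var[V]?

Var[V] = 7657.72

Var[V] = a²·Var[T] + b²·Var[Y] + c²·Var[U] + 2ab·Cov(T, Y) + 2ac·Cov(T, U) + 2bc·Cov(Y, U), with a = 9, b = 4.4, c = 4.6.
= 2997 + 212.96 + 1227.28 + 475.2 + 2401.2 + 344.08
= 7657.72.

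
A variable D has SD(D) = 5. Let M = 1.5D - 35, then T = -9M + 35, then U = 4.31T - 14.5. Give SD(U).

SD(M) = |1.5|·5 = 7.5.
SD(T) = |-9|·7.5 = 67.5.
SD(U) = |4.31|·67.5 = 290.925.

SD(U) = 290.925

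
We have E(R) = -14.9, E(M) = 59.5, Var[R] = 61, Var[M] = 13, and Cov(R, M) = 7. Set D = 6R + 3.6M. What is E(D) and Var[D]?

E(D) = 6·E(R) + 3.6·E(M) = 6·(-14.9) + 3.6·59.5 = 124.8.
Var[D] = a²·Var[R] + b²·Var[M] + 2ab·Cov(R, M) with a = 6, b = 3.6.
= 6²·61 + 3.6²·13 + 2·6·3.6·7
= 2196 + 168.48 + 302.4 = 2666.88.

E(D) = 124.8, Var[D] = 2666.88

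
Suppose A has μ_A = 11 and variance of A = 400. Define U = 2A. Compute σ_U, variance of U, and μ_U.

U = 2A is linear with a = 2, b = 0.
σ_A = √400 = 20.
σ_U = |a|·σ_A = |2|·20 = 40.
variance of U = a²·variance of A = 2²·400 = 1600.
μ_U = a·μ_A + b = 2·11 = 22.

σ_U = 40, variance of U = 1600, μ_U = 22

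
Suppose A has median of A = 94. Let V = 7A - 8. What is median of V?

median of V = 650

A linear map preserves order up to sign, so median of V = a·median of A + b = 7·94 + (-8) = 650.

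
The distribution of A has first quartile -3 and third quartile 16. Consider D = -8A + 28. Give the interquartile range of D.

IQR of A = Q3 − Q1 = 16 − (-3) = 19.
Under D = aA + b, IQR(D) = |a|·IQR(A) = |-8|·19 = 152 (shifts cancel; spread scales by |a|).

IQR(D) = 152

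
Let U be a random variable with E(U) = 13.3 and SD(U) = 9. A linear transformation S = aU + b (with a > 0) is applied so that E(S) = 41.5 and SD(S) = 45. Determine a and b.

SD(S) = a·SD(U) (a > 0), so a = 45/9 = 5.
E(S) = a·E(U) + b, so b = 41.5 − 5·13.3 = -25.

a = 5, b = -25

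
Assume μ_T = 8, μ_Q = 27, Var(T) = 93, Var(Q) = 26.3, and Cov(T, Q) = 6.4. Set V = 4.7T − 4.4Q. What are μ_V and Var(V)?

μ_V = -81.2, Var(V) = 2298.834

μ_V = 4.7·μ_T + (-4.4)·μ_Q = 4.7·8 + (-4.4)·27 = -81.2.
Var(V) = a²·Var(T) + b²·Var(Q) + 2ab·Cov(T, Q) with a = 4.7, b = -4.4.
= 4.7²·93 + (-4.4)²·26.3 + 2·4.7·(-4.4)·6.4
= 2054.37 + 509.168 + (-264.704) = 2298.834.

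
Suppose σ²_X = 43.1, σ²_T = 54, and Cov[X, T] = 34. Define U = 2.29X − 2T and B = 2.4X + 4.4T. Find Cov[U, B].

Cov[U, B] = -58.9384

By bilinearity, Cov[U, B] = ac·σ²_X + bd·σ²_T + (ad+bc)·Cov[X, T], with a=2.29, b=-2, c=2.4, d=4.4.
ac·σ²_X = 2.29·2.4·43.1 = 236.8776
bd·σ²_T = (-2)·4.4·54 = -475.2
(ad+bc)·Cov[X, T] = (5.276)·34 = 179.384
Cov[U, B] = 236.8776 + (-475.2) + 179.384 = -58.9384.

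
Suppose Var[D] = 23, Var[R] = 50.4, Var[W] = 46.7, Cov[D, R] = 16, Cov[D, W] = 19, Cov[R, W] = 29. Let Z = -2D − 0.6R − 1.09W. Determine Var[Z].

Var[Z] = 324.80027

Var[Z] = a²·Var[D] + b²·Var[R] + c²·Var[W] + 2ab·Cov[D, R] + 2ac·Cov[D, W] + 2bc·Cov[R, W], with a = -2, b = -0.6, c = -1.09.
= 92 + 18.144 + 55.48427 + 38.4 + 82.84 + 37.932
= 324.80027.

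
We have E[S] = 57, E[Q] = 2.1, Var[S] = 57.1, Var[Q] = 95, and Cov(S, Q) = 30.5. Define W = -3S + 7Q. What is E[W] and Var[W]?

E[W] = (-3)·E[S] + 7·E[Q] = (-3)·57 + 7·2.1 = -156.3.
Var[W] = a²·Var[S] + b²·Var[Q] + 2ab·Cov(S, Q) with a = -3, b = 7.
= (-3)²·57.1 + 7²·95 + 2·(-3)·7·30.5
= 513.9 + 4655 + (-1281) = 3887.9.

E[W] = -156.3, Var[W] = 3887.9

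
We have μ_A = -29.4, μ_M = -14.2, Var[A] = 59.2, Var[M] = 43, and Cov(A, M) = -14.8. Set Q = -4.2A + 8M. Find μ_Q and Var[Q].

μ_Q = 9.88, Var[Q] = 4790.848

μ_Q = (-4.2)·μ_A + 8·μ_M = (-4.2)·(-29.4) + 8·(-14.2) = 9.88.
Var[Q] = a²·Var[A] + b²·Var[M] + 2ab·Cov(A, M) with a = -4.2, b = 8.
= (-4.2)²·59.2 + 8²·43 + 2·(-4.2)·8·(-14.8)
= 1044.288 + 2752 + 994.56 = 4790.848.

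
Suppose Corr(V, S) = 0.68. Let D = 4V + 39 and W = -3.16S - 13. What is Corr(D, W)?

Linear rescalings preserve |correlation|; the slopes 4 and -3.16 have opposite signs, so the correlation flips sign: Corr(D, W) = −Corr(V, S) = -0.68.

Corr(D, W) = -0.68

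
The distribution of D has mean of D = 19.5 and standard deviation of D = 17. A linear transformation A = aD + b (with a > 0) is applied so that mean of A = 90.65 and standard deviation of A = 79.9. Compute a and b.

a = 4.7, b = -1

standard deviation of A = a·standard deviation of D (a > 0), so a = 79.9/17 = 4.7.
mean of A = a·mean of D + b, so b = 90.65 − 4.7·19.5 = -1.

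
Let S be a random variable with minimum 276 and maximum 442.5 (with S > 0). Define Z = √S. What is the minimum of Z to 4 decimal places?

min(Z) = 16.6132

√S is increasing on this domain, so min(Z) comes from min(S) = 276: min(Z) = √(276) ≈ 16.6132.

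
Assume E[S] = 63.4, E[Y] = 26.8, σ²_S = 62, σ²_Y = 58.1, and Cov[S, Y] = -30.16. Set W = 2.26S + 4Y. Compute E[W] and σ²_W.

E[W] = 250.484, σ²_W = 700.9784

E[W] = 2.26·E[S] + 4·E[Y] = 2.26·63.4 + 4·26.8 = 250.484.
σ²_W = a²·σ²_S + b²·σ²_Y + 2ab·Cov[S, Y] with a = 2.26, b = 4.
= 2.26²·62 + 4²·58.1 + 2·2.26·4·(-30.16)
= 316.6712 + 929.6 + (-545.2928) = 700.9784.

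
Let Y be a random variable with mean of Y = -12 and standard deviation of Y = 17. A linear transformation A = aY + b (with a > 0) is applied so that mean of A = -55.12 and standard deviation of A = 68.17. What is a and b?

a = 4.01, b = -7

standard deviation of A = a·standard deviation of Y (a > 0), so a = 68.17/17 = 4.01.
mean of A = a·mean of Y + b, so b = -55.12 − 4.01·(-12) = -7.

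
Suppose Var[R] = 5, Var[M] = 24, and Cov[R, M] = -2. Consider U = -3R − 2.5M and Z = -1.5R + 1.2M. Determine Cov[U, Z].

By bilinearity, Cov[U, Z] = ac·Var[R] + bd·Var[M] + (ad+bc)·Cov[R, M], with a=-3, b=-2.5, c=-1.5, d=1.2.
ac·Var[R] = (-3)·(-1.5)·5 = 22.5
bd·Var[M] = (-2.5)·1.2·24 = -72
(ad+bc)·Cov[R, M] = (0.15)·(-2) = -0.3
Cov[U, Z] = 22.5 + (-72) + (-0.3) = -49.8.

Cov[U, Z] = -49.8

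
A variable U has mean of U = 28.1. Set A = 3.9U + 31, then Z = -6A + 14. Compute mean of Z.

mean of A = 3.9·28.1 + 31 = 140.59.
mean of Z = (-6)·140.59 + 14 = -829.54.

mean of Z = -829.54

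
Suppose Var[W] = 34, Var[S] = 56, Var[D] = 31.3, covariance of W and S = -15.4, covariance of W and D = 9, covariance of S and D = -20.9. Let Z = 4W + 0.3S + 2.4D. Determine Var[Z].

Var[Z] = a²·Var[W] + b²·Var[S] + c²·Var[D] + 2ab·covariance of W and S + 2ac·covariance of W and D + 2bc·covariance of S and D, with a = 4, b = 0.3, c = 2.4.
= 544 + 5.04 + 180.288 + (-36.96) + 172.8 + (-30.096)
= 835.072.

Var[Z] = 835.072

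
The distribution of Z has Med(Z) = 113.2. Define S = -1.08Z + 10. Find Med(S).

A linear map preserves order up to sign, so Med(S) = a·Med(Z) + b = (-1.08)·113.2 + 10 = -112.256.

Med(S) = -112.256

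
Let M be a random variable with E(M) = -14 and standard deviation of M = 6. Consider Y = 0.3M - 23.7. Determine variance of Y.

Y = 0.3M - 23.7 is linear with a = 0.3, b = -23.7.
variance of M = 6² = 36.
variance of Y = a²·variance of M = 0.3²·36 = 3.24 (the additive constant -23.7 does not affect variance).

variance of Y = 3.24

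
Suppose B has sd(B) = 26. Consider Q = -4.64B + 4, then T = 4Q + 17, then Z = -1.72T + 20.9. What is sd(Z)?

sd(Q) = |-4.64|·26 = 120.64.
sd(T) = |4|·120.64 = 482.56.
sd(Z) = |-1.72|·482.56 = 830.0032.

sd(Z) = 830.0032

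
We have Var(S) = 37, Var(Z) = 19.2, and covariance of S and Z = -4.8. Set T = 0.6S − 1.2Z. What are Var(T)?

Var(T) = a²·Var(S) + b²·Var(Z) + 2ab·covariance of S and Z with a = 0.6, b = -1.2.
= 0.6²·37 + (-1.2)²·19.2 + 2·0.6·(-1.2)·(-4.8)
= 13.32 + 27.648 + 6.912 = 47.88.

Var(T) = 47.88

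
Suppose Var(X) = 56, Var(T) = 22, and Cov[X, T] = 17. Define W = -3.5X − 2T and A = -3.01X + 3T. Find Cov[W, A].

By bilinearity, Cov[W, A] = ac·Var(X) + bd·Var(T) + (ad+bc)·Cov[X, T], with a=-3.5, b=-2, c=-3.01, d=3.
ac·Var(X) = (-3.5)·(-3.01)·56 = 589.96
bd·Var(T) = (-2)·3·22 = -132
(ad+bc)·Cov[X, T] = (-4.48)·17 = -76.16
Cov[W, A] = 589.96 + (-132) + (-76.16) = 381.8.

Cov[W, A] = 381.8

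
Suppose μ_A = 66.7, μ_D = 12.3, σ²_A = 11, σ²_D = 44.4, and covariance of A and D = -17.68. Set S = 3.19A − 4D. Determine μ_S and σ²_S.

μ_S = 3.19·μ_A + (-4)·μ_D = 3.19·66.7 + (-4)·12.3 = 163.573.
σ²_S = a²·σ²_A + b²·σ²_D + 2ab·covariance of A and D with a = 3.19, b = -4.
= 3.19²·11 + (-4)²·44.4 + 2·3.19·(-4)·(-17.68)
= 111.9371 + 710.4 + 451.1936 = 1273.5307.

μ_S = 163.573, σ²_S = 1273.5307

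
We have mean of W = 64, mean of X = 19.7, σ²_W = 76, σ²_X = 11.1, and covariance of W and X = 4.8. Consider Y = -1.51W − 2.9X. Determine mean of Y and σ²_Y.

mean of Y = -153.77, σ²_Y = 308.677

mean of Y = (-1.51)·mean of W + (-2.9)·mean of X = (-1.51)·64 + (-2.9)·19.7 = -153.77.
σ²_Y = a²·σ²_W + b²·σ²_X + 2ab·covariance of W and X with a = -1.51, b = -2.9.
= (-1.51)²·76 + (-2.9)²·11.1 + 2·(-1.51)·(-2.9)·4.8
= 173.2876 + 93.351 + 42.0384 = 308.677.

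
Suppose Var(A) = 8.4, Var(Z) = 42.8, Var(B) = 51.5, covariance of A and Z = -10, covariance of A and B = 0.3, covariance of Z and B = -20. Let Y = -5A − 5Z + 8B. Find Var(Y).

Var(Y) = 5652

Var(Y) = a²·Var(A) + b²·Var(Z) + c²·Var(B) + 2ab·covariance of A and Z + 2ac·covariance of A and B + 2bc·covariance of Z and B, with a = -5, b = -5, c = 8.
= 210 + 1070 + 3296 + (-500) + (-24) + 1600
= 5652.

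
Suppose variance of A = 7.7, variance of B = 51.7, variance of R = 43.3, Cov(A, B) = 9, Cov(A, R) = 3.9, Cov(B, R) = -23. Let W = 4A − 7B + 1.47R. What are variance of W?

variance of W = 2765.27097

variance of W = a²·variance of A + b²·variance of B + c²·variance of R + 2ab·Cov(A, B) + 2ac·Cov(A, R) + 2bc·Cov(B, R), with a = 4, b = -7, c = 1.47.
= 123.2 + 2533.3 + 93.56697 + (-504) + 45.864 + 473.34
= 2765.27097.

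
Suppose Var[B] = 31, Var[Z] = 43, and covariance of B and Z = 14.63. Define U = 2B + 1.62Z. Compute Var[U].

Var[U] = a²·Var[B] + b²·Var[Z] + 2ab·covariance of B and Z with a = 2, b = 1.62.
= 2²·31 + 1.62²·43 + 2·2·1.62·14.63
= 124 + 112.8492 + 94.8024 = 331.6516.

Var[U] = 331.6516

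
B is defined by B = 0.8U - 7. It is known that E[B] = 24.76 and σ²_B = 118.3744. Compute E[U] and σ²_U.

From B = 0.8U - 7: E[B] = a·E[U] + b, so E[U] = (E[B] − b)/a = (24.76 − (-7))/0.8 = 39.7.
σ²_B = a²·σ²_U, so σ²_U = 118.3744/0.8² = 184.96.

E[U] = 39.7, σ²_U = 184.96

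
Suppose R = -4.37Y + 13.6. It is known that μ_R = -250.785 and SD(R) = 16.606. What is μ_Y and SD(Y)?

From R = -4.37Y + 13.6: μ_R = a·μ_Y + b, so μ_Y = (μ_R − b)/a = (-250.785 − 13.6)/(-4.37) = 60.5.
SD(R) = |a|·SD(Y), so SD(Y) = 16.606/|-4.37| = 3.8.

μ_Y = 60.5, SD(Y) = 3.8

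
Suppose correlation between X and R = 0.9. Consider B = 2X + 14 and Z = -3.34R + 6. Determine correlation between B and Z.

correlation between B and Z = -0.9

Linear rescalings preserve |correlation|; the slopes 2 and -3.34 have opposite signs, so the correlation flips sign: correlation between B and Z = −correlation between X and R = -0.9.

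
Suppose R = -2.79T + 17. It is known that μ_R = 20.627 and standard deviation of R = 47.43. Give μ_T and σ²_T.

From R = -2.79T + 17: μ_R = a·μ_T + b, so μ_T = (μ_R − b)/a = (20.627 − 17)/(-2.79) = -1.3.
σ²_R = 47.43² = 2249.6049.
σ²_R = a²·σ²_T, so σ²_T = 2249.6049/(-2.79)² = 289.

μ_T = -1.3, σ²_T = 289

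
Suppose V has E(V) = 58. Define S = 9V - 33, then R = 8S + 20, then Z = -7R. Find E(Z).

E(S) = 9·58 + (-33) = 489.
E(R) = 8·489 + 20 = 3932.
E(Z) = (-7)·3932 = -27524.

E(Z) = -27524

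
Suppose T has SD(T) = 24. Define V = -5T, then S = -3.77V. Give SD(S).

SD(S) = 452.4

SD(V) = |-5|·24 = 120.
SD(S) = |-3.77|·120 = 452.4.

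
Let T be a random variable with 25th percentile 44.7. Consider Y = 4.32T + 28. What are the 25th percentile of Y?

Since a = 4.32 > 0 the transformation is increasing, so the 25th percentile of Y = a·(P_{25} of T) + b = 4.32·44.7 + 28 = 221.104.

25th percentile of Y = 221.104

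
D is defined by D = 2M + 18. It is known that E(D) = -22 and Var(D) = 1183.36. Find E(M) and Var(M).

E(M) = -20, Var(M) = 295.84

From D = 2M + 18: E(D) = a·E(M) + b, so E(M) = (E(D) − b)/a = (-22 − 18)/2 = -20.
Var(D) = a²·Var(M), so Var(M) = 1183.36/2² = 295.84.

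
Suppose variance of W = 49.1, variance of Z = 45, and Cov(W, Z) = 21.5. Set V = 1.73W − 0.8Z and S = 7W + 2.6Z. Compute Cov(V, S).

Cov(V, S) = 477.308

By bilinearity, Cov(V, S) = ac·variance of W + bd·variance of Z + (ad+bc)·Cov(W, Z), with a=1.73, b=-0.8, c=7, d=2.6.
ac·variance of W = 1.73·7·49.1 = 594.601
bd·variance of Z = (-0.8)·2.6·45 = -93.6
(ad+bc)·Cov(W, Z) = (-1.102)·21.5 = -23.693
Cov(V, S) = 594.601 + (-93.6) + (-23.693) = 477.308.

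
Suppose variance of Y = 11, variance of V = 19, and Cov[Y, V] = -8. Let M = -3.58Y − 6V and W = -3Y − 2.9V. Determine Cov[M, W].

By bilinearity, Cov[M, W] = ac·variance of Y + bd·variance of V + (ad+bc)·Cov[Y, V], with a=-3.58, b=-6, c=-3, d=-2.9.
ac·variance of Y = (-3.58)·(-3)·11 = 118.14
bd·variance of V = (-6)·(-2.9)·19 = 330.6
(ad+bc)·Cov[Y, V] = (28.382)·(-8) = -227.056
Cov[M, W] = 118.14 + 330.6 + (-227.056) = 221.684.

Cov[M, W] = 221.684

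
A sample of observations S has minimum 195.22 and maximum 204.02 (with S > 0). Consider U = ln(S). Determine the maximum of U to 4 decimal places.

max(U) = 5.3182

ln(S) is increasing on this domain, so max(U) comes from max(S) = 204.02: max(U) = ln(204.02) ≈ 5.3182.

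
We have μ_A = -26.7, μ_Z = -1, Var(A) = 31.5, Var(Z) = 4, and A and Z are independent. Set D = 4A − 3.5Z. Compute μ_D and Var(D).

μ_D = 4·μ_A + (-3.5)·μ_Z = 4·(-26.7) + (-3.5)·(-1) = -103.3.
Var(D) = a²·Var(A) + b²·Var(Z) + 2ab·Cov(A, Z) with a = 4, b = -3.5.
Independence gives Cov(A, Z) = 0.
= 4²·31.5 + (-3.5)²·4 + 2·4·(-3.5)·0
= 504 + 49 + 0 = 553.

μ_D = -103.3, Var(D) = 553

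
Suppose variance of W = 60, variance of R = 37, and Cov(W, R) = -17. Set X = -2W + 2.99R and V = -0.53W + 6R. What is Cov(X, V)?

By bilinearity, Cov(X, V) = ac·variance of W + bd·variance of R + (ad+bc)·Cov(W, R), with a=-2, b=2.99, c=-0.53, d=6.
ac·variance of W = (-2)·(-0.53)·60 = 63.6
bd·variance of R = 2.99·6·37 = 663.78
(ad+bc)·Cov(W, R) = (-13.5847)·(-17) = 230.9399
Cov(X, V) = 63.6 + 663.78 + 230.9399 = 958.3199.

Cov(X, V) = 958.3199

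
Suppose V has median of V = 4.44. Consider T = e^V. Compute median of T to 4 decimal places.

median of T = 84.7749

e^V is monotone on this domain, so median of T = exp(4.44) ≈ 84.7749.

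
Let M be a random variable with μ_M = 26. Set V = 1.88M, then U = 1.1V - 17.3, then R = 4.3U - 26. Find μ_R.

μ_R = 130.8124

μ_V = 1.88·26 = 48.88.
μ_U = 1.1·48.88 + (-17.3) = 36.468.
μ_R = 4.3·36.468 + (-26) = 130.8124.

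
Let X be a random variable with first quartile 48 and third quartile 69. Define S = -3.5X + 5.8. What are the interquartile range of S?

IQR of X = Q3 − Q1 = 69 − 48 = 21.
Under S = aX + b, IQR(S) = |a|·IQR(X) = |-3.5|·21 = 73.5 (shifts cancel; spread scales by |a|).

IQR(S) = 73.5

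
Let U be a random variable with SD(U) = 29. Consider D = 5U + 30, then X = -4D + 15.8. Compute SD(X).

SD(D) = |5|·29 = 145.
SD(X) = |-4|·145 = 580.

SD(X) = 580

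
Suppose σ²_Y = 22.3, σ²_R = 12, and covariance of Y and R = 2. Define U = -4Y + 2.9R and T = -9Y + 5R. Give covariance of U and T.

By bilinearity, covariance of U and T = ac·σ²_Y + bd·σ²_R + (ad+bc)·covariance of Y and R, with a=-4, b=2.9, c=-9, d=5.
ac·σ²_Y = (-4)·(-9)·22.3 = 802.8
bd·σ²_R = 2.9·5·12 = 174
(ad+bc)·covariance of Y and R = (-46.1)·2 = -92.2
covariance of U and T = 802.8 + 174 + (-92.2) = 884.6.

covariance of U and T = 884.6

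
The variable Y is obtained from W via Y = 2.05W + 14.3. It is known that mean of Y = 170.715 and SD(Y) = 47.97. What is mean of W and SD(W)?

From Y = 2.05W + 14.3: mean of Y = a·mean of W + b, so mean of W = (mean of Y − b)/a = (170.715 − 14.3)/2.05 = 76.3.
SD(Y) = |a|·SD(W), so SD(W) = 47.97/|2.05| = 23.4.

mean of W = 76.3, SD(W) = 23.4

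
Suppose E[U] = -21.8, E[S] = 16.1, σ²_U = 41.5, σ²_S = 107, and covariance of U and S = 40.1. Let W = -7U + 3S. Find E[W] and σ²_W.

E[W] = 200.9, σ²_W = 1312.3

E[W] = (-7)·E[U] + 3·E[S] = (-7)·(-21.8) + 3·16.1 = 200.9.
σ²_W = a²·σ²_U + b²·σ²_S + 2ab·covariance of U and S with a = -7, b = 3.
= (-7)²·41.5 + 3²·107 + 2·(-7)·3·40.1
= 2033.5 + 963 + (-1684.2) = 1312.3.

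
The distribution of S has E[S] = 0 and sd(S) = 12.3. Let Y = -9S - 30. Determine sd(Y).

Y = -9S - 30 is linear with a = -9, b = -30.
sd(Y) = |a|·sd(S) = |-9|·12.3 = 110.7.

sd(Y) = 110.7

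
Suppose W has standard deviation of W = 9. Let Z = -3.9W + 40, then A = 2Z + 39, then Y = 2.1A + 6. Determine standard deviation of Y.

standard deviation of Y = 147.42

standard deviation of Z = |-3.9|·9 = 35.1.
standard deviation of A = |2|·35.1 = 70.2.
standard deviation of Y = |2.1|·70.2 = 147.42.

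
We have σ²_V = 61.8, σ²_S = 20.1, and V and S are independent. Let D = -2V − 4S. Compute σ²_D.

σ²_D = 568.8

σ²_D = a²·σ²_V + b²·σ²_S + 2ab·covariance of V and S with a = -2, b = -4.
Independence gives covariance of V and S = 0.
= (-2)²·61.8 + (-4)²·20.1 + 2·(-2)·(-4)·0
= 247.2 + 321.6 + 0 = 568.8.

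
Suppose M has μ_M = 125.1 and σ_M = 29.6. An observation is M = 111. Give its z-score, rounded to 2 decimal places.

z = (M − μ_M) / σ_M = (111 − 125.1) / 29.6 ≈ -0.48.

z = -0.48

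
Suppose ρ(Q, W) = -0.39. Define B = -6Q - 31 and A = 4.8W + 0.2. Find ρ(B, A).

Linear rescalings preserve |correlation|; the slopes -6 and 4.8 have opposite signs, so the correlation flips sign: ρ(B, A) = −ρ(Q, W) = 0.39.

ρ(B, A) = 0.39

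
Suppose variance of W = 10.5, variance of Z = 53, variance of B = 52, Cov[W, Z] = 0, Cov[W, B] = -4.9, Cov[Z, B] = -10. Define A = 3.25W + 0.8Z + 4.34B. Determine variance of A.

variance of A = a²·variance of W + b²·variance of Z + c²·variance of B + 2ab·Cov[W, Z] + 2ac·Cov[W, B] + 2bc·Cov[Z, B], with a = 3.25, b = 0.8, c = 4.34.
= 110.90625 + 33.92 + 979.4512 + 0 + (-138.229) + (-69.44)
= 916.60845.

variance of A = 916.60845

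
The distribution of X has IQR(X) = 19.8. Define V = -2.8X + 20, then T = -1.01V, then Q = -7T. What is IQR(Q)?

IQR(V) = |-2.8|·19.8 = 55.44.
IQR(T) = |-1.01|·55.44 = 55.9944.
IQR(Q) = |-7|·55.9944 = 391.9608.

IQR(Q) = 391.9608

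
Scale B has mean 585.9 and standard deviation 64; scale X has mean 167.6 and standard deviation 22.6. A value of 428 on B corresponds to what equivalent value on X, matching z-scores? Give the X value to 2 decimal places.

z = (428 − 585.9)/64 ≈ -2.4672.
X = 167.6 + z·22.6 = 167.6 + (428 − 585.9)·22.6/64 ≈ 111.84.

X = 111.84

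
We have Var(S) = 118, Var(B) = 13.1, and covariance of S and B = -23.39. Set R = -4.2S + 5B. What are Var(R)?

Var(R) = 3391.4

Var(R) = a²·Var(S) + b²·Var(B) + 2ab·covariance of S and B with a = -4.2, b = 5.
= (-4.2)²·118 + 5²·13.1 + 2·(-4.2)·5·(-23.39)
= 2081.52 + 327.5 + 982.38 = 3391.4.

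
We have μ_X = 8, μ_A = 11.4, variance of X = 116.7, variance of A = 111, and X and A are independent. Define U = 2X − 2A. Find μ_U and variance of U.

μ_U = 2·μ_X + (-2)·μ_A = 2·8 + (-2)·11.4 = -6.8.
variance of U = a²·variance of X + b²·variance of A + 2ab·covariance of X and A with a = 2, b = -2.
Independence gives covariance of X and A = 0.
= 2²·116.7 + (-2)²·111 + 2·2·(-2)·0
= 466.8 + 444 + 0 = 910.8.

μ_U = -6.8, variance of U = 910.8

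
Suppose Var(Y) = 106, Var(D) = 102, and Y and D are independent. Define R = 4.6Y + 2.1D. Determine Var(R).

Var(R) = a²·Var(Y) + b²·Var(D) + 2ab·Cov(Y, D) with a = 4.6, b = 2.1.
Independence gives Cov(Y, D) = 0.
= 4.6²·106 + 2.1²·102 + 2·4.6·2.1·0
= 2242.96 + 449.82 + 0 = 2692.78.

Var(R) = 2692.78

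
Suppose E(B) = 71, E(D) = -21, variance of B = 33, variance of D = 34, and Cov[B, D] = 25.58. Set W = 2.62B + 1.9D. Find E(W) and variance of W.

E(W) = 2.62·E(B) + 1.9·E(D) = 2.62·71 + 1.9·(-21) = 146.12.
variance of W = a²·variance of B + b²·variance of D + 2ab·Cov[B, D] with a = 2.62, b = 1.9.
= 2.62²·33 + 1.9²·34 + 2·2.62·1.9·25.58
= 226.5252 + 122.74 + 254.67448 = 603.93968.

E(W) = 146.12, variance of W = 603.93968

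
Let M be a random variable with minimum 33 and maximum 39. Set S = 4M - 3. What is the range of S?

Range of M = 39 − 33 = 6.
Range(S) = |a|·Range(M) = |4|·6 = 24.

Range(S) = 24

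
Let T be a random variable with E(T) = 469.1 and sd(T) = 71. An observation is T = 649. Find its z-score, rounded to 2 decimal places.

z = 2.53

z = (T − E(T)) / sd(T) = (649 − 469.1) / 71 ≈ 2.53.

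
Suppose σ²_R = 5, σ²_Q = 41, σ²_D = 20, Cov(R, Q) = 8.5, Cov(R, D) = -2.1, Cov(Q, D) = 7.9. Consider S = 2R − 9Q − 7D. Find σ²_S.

σ²_S = 5069.2

σ²_S = a²·σ²_R + b²·σ²_Q + c²·σ²_D + 2ab·Cov(R, Q) + 2ac·Cov(R, D) + 2bc·Cov(Q, D), with a = 2, b = -9, c = -7.
= 20 + 3321 + 980 + (-306) + 58.8 + 995.4
= 5069.2.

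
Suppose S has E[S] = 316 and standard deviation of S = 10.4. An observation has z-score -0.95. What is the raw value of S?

S = E[S] + z·standard deviation of S = 316 + (-0.95)·10.4 = 306.12.

S = 306.12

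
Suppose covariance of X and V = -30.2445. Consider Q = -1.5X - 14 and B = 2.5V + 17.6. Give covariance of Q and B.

covariance of Q and B = a·c·covariance of X and V = (-1.5)·2.5·(-30.2445) = 113.416875. Additive constants drop out.

covariance of Q and B = 113.416875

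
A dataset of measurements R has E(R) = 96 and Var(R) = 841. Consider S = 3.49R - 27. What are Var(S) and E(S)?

S = 3.49R - 27 is linear with a = 3.49, b = -27.
Var(S) = a²·Var(R) = 3.49²·841 = 10243.4641 (the additive constant -27 does not affect variance).
E(S) = a·E(R) + b = 3.49·96 + (-27) = 308.04.

Var(S) = 10243.4641, E(S) = 308.04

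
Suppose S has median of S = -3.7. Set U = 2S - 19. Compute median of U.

A linear map preserves order up to sign, so median of U = a·median of S + b = 2·(-3.7) + (-19) = -26.4.

median of U = -26.4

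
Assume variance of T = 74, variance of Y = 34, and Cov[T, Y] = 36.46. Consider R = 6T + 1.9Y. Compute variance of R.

variance of R = a²·variance of T + b²·variance of Y + 2ab·Cov[T, Y] with a = 6, b = 1.9.
= 6²·74 + 1.9²·34 + 2·6·1.9·36.46
= 2664 + 122.74 + 831.288 = 3618.028.

variance of R = 3618.028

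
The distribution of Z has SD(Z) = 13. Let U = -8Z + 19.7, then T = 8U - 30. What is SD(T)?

SD(T) = 832

SD(U) = |-8|·13 = 104.
SD(T) = |8|·104 = 832.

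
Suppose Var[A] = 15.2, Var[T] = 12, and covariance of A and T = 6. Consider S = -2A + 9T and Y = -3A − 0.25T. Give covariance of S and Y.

By bilinearity, covariance of S and Y = ac·Var[A] + bd·Var[T] + (ad+bc)·covariance of A and T, with a=-2, b=9, c=-3, d=-0.25.
ac·Var[A] = (-2)·(-3)·15.2 = 91.2
bd·Var[T] = 9·(-0.25)·12 = -27
(ad+bc)·covariance of A and T = (-26.5)·6 = -159
covariance of S and Y = 91.2 + (-27) + (-159) = -94.8.

covariance of S and Y = -94.8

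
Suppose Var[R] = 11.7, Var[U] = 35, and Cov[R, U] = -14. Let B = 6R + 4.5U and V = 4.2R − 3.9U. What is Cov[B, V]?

Cov[B, V] = -256.41

By bilinearity, Cov[B, V] = ac·Var[R] + bd·Var[U] + (ad+bc)·Cov[R, U], with a=6, b=4.5, c=4.2, d=-3.9.
ac·Var[R] = 6·4.2·11.7 = 294.84
bd·Var[U] = 4.5·(-3.9)·35 = -614.25
(ad+bc)·Cov[R, U] = (-4.5)·(-14) = 63
Cov[B, V] = 294.84 + (-614.25) + 63 = -256.41.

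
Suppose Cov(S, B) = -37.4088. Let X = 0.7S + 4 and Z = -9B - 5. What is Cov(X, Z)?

Cov(X, Z) = 235.67544

Cov(X, Z) = a·c·Cov(S, B) = 0.7·(-9)·(-37.4088) = 235.67544. Additive constants drop out.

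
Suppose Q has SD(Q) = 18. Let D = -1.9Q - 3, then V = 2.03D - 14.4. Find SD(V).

SD(V) = 69.426

SD(D) = |-1.9|·18 = 34.2.
SD(V) = |2.03|·34.2 = 69.426.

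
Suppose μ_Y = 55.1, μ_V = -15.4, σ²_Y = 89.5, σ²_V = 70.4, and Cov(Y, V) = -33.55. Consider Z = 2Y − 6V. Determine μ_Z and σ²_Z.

μ_Z = 202.6, σ²_Z = 3697.6

μ_Z = 2·μ_Y + (-6)·μ_V = 2·55.1 + (-6)·(-15.4) = 202.6.
σ²_Z = a²·σ²_Y + b²·σ²_V + 2ab·Cov(Y, V) with a = 2, b = -6.
= 2²·89.5 + (-6)²·70.4 + 2·2·(-6)·(-33.55)
= 358 + 2534.4 + 805.2 = 3697.6.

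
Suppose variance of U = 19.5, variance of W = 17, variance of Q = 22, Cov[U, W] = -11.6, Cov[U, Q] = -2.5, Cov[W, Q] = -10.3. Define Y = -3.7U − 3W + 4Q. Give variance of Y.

variance of Y = 835.635

variance of Y = a²·variance of U + b²·variance of W + c²·variance of Q + 2ab·Cov[U, W] + 2ac·Cov[U, Q] + 2bc·Cov[W, Q], with a = -3.7, b = -3, c = 4.
= 266.955 + 153 + 352 + (-257.52) + 74 + 247.2
= 835.635.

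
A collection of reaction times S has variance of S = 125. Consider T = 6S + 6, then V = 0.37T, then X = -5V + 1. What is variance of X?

variance of X = 15401.25

variance of T = 6²·125 = 4500.
variance of V = 0.37²·4500 = 616.05.
variance of X = (-5)²·616.05 = 15401.25.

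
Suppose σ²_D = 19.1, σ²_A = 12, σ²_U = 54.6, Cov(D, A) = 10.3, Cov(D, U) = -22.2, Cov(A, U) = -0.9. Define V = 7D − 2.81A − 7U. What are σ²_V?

σ²_V = 5441.0452

σ²_V = a²·σ²_D + b²·σ²_A + c²·σ²_U + 2ab·Cov(D, A) + 2ac·Cov(D, U) + 2bc·Cov(A, U), with a = 7, b = -2.81, c = -7.
= 935.9 + 94.7532 + 2675.4 + (-405.202) + 2175.6 + (-35.406)
= 5441.0452.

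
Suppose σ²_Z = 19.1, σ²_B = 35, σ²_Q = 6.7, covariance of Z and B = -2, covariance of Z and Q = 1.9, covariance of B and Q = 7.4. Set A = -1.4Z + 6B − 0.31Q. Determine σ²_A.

σ²_A = 1305.80107

σ²_A = a²·σ²_Z + b²·σ²_B + c²·σ²_Q + 2ab·covariance of Z and B + 2ac·covariance of Z and Q + 2bc·covariance of B and Q, with a = -1.4, b = 6, c = -0.31.
= 37.436 + 1260 + 0.64387 + 33.6 + 1.6492 + (-27.528)
= 1305.80107.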